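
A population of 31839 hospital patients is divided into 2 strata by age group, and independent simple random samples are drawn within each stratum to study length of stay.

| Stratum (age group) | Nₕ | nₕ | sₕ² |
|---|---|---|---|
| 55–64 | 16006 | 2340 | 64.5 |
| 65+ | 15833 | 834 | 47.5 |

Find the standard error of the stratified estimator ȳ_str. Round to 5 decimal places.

0.13889

Var(ȳ_str) = Σₕ Wₕ²(1 − fₕ)sₕ²/nₕ with Wₕ = Nₕ/N, N = 31839.
55–64: Wₕ = 0.50271679; term = 0.50271679²·(1 − 0.14619518)·64.5/2340 = 0.0059477027.
65+: Wₕ = 0.49728321; term = 0.49728321²·(1 − 0.05267479)·47.5/834 = 0.013342409.
Sum = 0.019290112.
SE = √(0.019290112) = 0.13889.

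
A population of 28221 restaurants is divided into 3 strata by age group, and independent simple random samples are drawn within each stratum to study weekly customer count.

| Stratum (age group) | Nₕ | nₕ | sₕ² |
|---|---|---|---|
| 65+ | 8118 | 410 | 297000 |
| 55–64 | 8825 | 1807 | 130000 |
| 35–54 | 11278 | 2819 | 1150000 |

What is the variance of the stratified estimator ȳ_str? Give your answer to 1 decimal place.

Var(ȳ_str) = Σₕ Wₕ²(1 − fₕ)sₕ²/nₕ with Wₕ = Nₕ/N, N = 28221.
65+: Wₕ = 0.28765813; term = 0.28765813²·(1 − 0.05050505)·297000/410 = 56.913926.
55–64: Wₕ = 0.31271039; term = 0.31271039²·(1 − 0.20475921)·130000/1807 = 5.5945928.
35–54: Wₕ = 0.39963148; term = 0.39963148²·(1 − 0.24995567)·1150000/2819 = 48.866258.
Sum = 111.37478.

111.4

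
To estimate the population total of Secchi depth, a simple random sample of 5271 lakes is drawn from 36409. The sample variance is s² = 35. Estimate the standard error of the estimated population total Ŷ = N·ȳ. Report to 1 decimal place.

2743.7

Var(Ŷ) = N²·Var(ȳ) = N²·(1 − n/N)·s²/n.
f = 5271/36409 = 0.14477190; Var(ȳ) = 0.85522810·35/5271 = 0.0056788055.
Var(Ŷ) = 36409² · 0.0056788055 = 7.5279113 × 10^6.
SE(Ŷ) = √(7.5279113 × 10^6) = 2743.7.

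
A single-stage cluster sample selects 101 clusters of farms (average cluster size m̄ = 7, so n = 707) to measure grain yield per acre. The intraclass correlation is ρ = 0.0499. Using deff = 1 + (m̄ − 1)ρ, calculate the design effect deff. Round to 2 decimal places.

1.30

deff = 1 + (7 − 1)·0.0499 = 1 + 0.2994 = 1.2994.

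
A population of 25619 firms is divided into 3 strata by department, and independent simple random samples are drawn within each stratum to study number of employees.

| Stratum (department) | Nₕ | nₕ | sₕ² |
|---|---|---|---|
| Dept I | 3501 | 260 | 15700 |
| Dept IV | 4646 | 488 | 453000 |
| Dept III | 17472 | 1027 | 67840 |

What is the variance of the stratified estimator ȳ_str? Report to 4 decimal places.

Var(ȳ_str) = Σₕ Wₕ²(1 − fₕ)sₕ²/nₕ with Wₕ = Nₕ/N, N = 25619.
Dept I: Wₕ = 0.13665639; term = 0.13665639²·(1 − 0.07426450)·15700/260 = 1.0439341.
Dept IV: Wₕ = 0.18134978; term = 0.18134978²·(1 − 0.10503659)·453000/488 = 27.322329.
Dept III: Wₕ = 0.68199383; term = 0.68199383²·(1 − 0.05877976)·67840/1027 = 28.917953.
Sum = 57.284216.

57.2842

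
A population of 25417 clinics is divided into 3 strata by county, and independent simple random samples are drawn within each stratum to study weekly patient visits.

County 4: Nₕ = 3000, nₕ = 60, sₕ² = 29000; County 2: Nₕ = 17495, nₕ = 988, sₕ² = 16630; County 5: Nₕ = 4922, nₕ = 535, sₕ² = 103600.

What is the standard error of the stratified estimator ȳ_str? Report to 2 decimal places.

Var(ȳ_str) = Σₕ Wₕ²(1 − fₕ)sₕ²/nₕ with Wₕ = Nₕ/N, N = 25417.
County 4: Wₕ = 0.11803124; term = 0.11803124²·(1 − 0.02000000)·29000/60 = 6.5988272.
County 2: Wₕ = 0.68831884; term = 0.68831884²·(1 − 0.05647328)·16630/988 = 7.5243472.
County 5: Wₕ = 0.19364992; term = 0.19364992²·(1 − 0.10869565)·103600/535 = 6.4724192.
Sum = 20.595594.
SE = √(20.595594) = 4.54.

4.54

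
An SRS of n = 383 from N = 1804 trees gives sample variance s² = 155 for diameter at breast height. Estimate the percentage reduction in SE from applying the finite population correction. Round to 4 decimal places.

f = n/N = 383/1804 = 0.21230599.
SE_no-fpc = √(s²/n) = 0.63616015; SE_fpc = √((1−f)s²/n) = 0.56460567.
Ratio = √(1−f) = 0.88752127. Reduction = 100·(1 − 0.88752127) = 11.2479%.

11.2479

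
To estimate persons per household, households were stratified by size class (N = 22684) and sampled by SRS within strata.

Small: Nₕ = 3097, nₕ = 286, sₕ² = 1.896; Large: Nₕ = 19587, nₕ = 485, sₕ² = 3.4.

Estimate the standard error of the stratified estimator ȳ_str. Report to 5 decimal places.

0.07218

Var(ȳ_str) = Σₕ Wₕ²(1 − fₕ)sₕ²/nₕ with Wₕ = Nₕ/N, N = 22684.
Small: Wₕ = 0.13652795; term = 0.13652795²·(1 − 0.09234743)·1.896/286 = 1.1215924 × 10^-4.
Large: Wₕ = 0.86347205; term = 0.86347205²·(1 − 0.02476132)·3.4/485 = 0.0050973525.
Sum = 0.0052095117.
SE = √(0.0052095117) = 0.07218.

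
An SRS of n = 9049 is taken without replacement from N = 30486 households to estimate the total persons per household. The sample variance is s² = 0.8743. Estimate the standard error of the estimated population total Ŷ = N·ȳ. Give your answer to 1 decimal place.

251.3

Var(Ŷ) = N²·Var(ȳ) = N²·(1 − n/N)·s²/n.
f = 9049/30486 = 0.29682477; Var(ȳ) = 0.70317523·0.8743/9049 = 6.7939673 × 10^-5.
Var(Ŷ) = 30486² · (6.7939673 × 10^-5) = 63142.874.
SE(Ŷ) = √(63142.874) = 251.3.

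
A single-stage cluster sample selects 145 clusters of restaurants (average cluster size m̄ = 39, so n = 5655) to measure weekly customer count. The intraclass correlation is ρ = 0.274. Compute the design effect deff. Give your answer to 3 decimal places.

deff = 1 + (39 − 1)·0.274 = 1 + 10.412 = 11.412.

11.412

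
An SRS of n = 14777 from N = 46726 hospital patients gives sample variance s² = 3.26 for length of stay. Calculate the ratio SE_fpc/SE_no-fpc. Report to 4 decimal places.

f = n/N = 14777/46726 = 0.31624791.
SE_no-fpc = √(s²/n) = 0.014853051; SE_fpc = √((1−f)s²/n) = 0.012281884.
Ratio = √(1−f) = 0.82689303.

0.8269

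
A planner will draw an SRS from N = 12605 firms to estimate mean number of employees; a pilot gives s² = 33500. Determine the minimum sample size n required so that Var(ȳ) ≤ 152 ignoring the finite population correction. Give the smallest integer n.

221

Without fpc, n₀ = s²/D = 33500/152 = 220.3947.
Rounding up, n = 221.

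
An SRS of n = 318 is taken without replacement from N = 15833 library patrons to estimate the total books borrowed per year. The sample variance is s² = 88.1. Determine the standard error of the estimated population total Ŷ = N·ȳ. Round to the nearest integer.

8250

Var(Ŷ) = N²·Var(ȳ) = N²·(1 − n/N)·s²/n.
f = 318/15833 = 0.02008463; Var(ȳ) = 0.97991537·88.1/318 = 0.2714797.
Var(Ŷ) = 15833² · 0.2714797 = 6.8055587 × 10^7.
SE(Ŷ) = √(6.8055587 × 10^7) = 8250.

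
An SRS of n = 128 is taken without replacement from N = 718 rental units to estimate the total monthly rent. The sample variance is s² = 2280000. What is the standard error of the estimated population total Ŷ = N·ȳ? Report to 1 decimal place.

Var(Ŷ) = N²·Var(ȳ) = N²·(1 − n/N)·s²/n.
f = 128/718 = 0.17827298; Var(ȳ) = 0.82172702·2280000/128 = 14637.013.
Var(Ŷ) = 718² · 14637.013 = 7.5457315 × 10^9.
SE(Ŷ) = √(7.5457315 × 10^9) = 86866.2.

86866.2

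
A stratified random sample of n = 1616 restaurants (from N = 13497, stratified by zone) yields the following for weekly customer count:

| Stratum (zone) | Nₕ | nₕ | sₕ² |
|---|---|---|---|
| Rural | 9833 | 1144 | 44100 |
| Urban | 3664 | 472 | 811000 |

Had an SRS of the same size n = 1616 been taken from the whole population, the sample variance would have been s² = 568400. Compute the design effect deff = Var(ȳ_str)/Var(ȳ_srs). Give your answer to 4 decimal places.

0.4147

Var(ȳ_str) = Σ Wₕ²(1−fₕ)sₕ²/nₕ with Wₕ = Nₕ/13497:
  Rural: (9833/13497)²·(1−1144/9833)·44100/1144 = 18.079812
  Urban: (3664/13497)²·(1−472/3664)·811000/472 = 110.31199
  → Var(ȳ_str) = 128.3918.
Var(ȳ_srs) = (1 − 1616/13497)·568400/1616 = 309.61961.
deff = 128.3918 / 309.61961 = 0.4147.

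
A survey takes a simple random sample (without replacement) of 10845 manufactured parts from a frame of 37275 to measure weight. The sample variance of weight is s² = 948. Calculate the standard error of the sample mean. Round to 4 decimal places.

0.2490

Under SRS without replacement, Var(ȳ) = (1 − f)·s²/n with f = n/N = 10845/37275 = 0.29094567.
Var(ȳ) = (1 − 0.29094567)·948/10845 = 0.70905433·0.087413555 = 0.061980959.
SE(ȳ) = √(0.061980959) = 0.2490.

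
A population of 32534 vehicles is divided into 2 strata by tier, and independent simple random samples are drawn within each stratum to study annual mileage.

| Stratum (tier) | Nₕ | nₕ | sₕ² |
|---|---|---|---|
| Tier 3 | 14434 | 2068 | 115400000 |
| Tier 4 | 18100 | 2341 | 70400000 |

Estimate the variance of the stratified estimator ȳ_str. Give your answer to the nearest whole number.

Var(ȳ_str) = Σₕ Wₕ²(1 − fₕ)sₕ²/nₕ with Wₕ = Nₕ/N, N = 32534.
Tier 3: Wₕ = 0.44365894; term = 0.44365894²·(1 − 0.14327283)·115400000/2068 = 9410.1445.
Tier 4: Wₕ = 0.55634106; term = 0.55634106²·(1 − 0.12933702)·70400000/2341 = 8104.0769.
Sum = 17514.221.

17514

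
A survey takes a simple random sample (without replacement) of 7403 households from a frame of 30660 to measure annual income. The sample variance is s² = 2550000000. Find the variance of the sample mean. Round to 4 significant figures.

Under SRS without replacement, Var(ȳ) = (1 − f)·s²/n with f = n/N = 7403/30660 = 0.24145466.
Var(ȳ) = (1 − 0.24145466)·2550000000/7403 = 0.75854534·344454.95 = 261284.7.

261300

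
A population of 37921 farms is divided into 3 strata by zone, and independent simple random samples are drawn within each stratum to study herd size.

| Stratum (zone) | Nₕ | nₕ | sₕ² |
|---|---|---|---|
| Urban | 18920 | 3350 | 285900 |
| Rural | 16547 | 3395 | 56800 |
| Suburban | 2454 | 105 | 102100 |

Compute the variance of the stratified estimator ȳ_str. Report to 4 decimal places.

23.9131

Var(ȳ_str) = Σₕ Wₕ²(1 − fₕ)sₕ²/nₕ with Wₕ = Nₕ/N, N = 37921.
Urban: Wₕ = 0.49893199; term = 0.49893199²·(1 − 0.17706131)·285900/3350 = 17.483144.
Rural: Wₕ = 0.43635453; term = 0.43635453²·(1 − 0.20517314)·56800/3395 = 2.5319788.
Suburban: Wₕ = 0.06471348; term = 0.06471348²·(1 − 0.04278729)·102100/105 = 3.8979338.
Sum = 23.913057.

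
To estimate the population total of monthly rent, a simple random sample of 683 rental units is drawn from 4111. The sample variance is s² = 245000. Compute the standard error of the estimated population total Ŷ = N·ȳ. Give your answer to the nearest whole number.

Var(Ŷ) = N²·Var(ȳ) = N²·(1 − n/N)·s²/n.
f = 683/4111 = 0.16613963; Var(ȳ) = 0.83386037·245000/683 = 299.11536.
Var(Ŷ) = 4111² · 299.11536 = 5.0551456 × 10^9.
SE(Ŷ) = √(5.0551456 × 10^9) = 71100.

71100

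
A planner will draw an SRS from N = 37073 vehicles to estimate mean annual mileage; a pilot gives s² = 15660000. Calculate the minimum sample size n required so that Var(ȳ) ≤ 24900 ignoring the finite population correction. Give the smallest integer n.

629

Without fpc, n₀ = s²/D = 15660000/24900 = 628.9157.
Rounding up, n = 629.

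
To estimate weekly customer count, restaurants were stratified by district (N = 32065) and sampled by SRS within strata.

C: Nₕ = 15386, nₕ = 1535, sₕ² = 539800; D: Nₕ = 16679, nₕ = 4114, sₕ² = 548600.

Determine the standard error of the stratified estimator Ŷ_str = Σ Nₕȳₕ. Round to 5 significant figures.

Var(Ŷ_str) = Σₕ Nₕ²(1 − fₕ)sₕ²/nₕ.
C: 15386²·(1 − 1535/15386)·539800/1535 = 7.4943049 × 10^10.
D: 16679²·(1 − 4114/16679)·548600/4114 = 2.7946281 × 10^10.
Sum = 1.0288933 × 10^11.
SE = √(1.0288933 × 10^11) = 320760.

320760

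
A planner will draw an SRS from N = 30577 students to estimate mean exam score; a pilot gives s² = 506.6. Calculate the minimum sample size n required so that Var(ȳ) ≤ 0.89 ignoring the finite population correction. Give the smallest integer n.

Without fpc, n₀ = s²/D = 506.6/0.89 = 569.2135.
Rounding up, n = 570.

570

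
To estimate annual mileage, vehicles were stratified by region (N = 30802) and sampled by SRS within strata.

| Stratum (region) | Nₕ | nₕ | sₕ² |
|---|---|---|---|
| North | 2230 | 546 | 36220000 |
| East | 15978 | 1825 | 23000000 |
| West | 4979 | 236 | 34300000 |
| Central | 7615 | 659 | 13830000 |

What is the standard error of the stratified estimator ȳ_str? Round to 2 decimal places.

Var(ȳ_str) = Σₕ Wₕ²(1 − fₕ)sₕ²/nₕ with Wₕ = Nₕ/N, N = 30802.
North: Wₕ = 0.07239790; term = 0.07239790²·(1 − 0.24484305)·36220000/546 = 262.56989.
East: Wₕ = 0.51873255; term = 0.51873255²·(1 − 0.11421955)·23000000/1825 = 3003.8487.
West: Wₕ = 0.16164535; term = 0.16164535²·(1 − 0.04739908)·34300000/236 = 3617.5916.
Central: Wₕ = 0.24722421; term = 0.24722421²·(1 − 0.08653972)·13830000/659 = 1171.6784.
Sum = 8055.6886.
SE = √(8055.6886) = 89.75.

89.75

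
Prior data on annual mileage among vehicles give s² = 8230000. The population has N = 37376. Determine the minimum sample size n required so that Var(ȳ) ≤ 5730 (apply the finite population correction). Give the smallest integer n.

1384

Without fpc, n₀ = s²/D = 8230000/5730 = 1436.3002.
With fpc, (1 − n/N)·s²/n ≤ D requires n ≥ n₀/(1 + n₀/N) = 1436.3002/(1 + 1436.3002/37376) = 1383.1480.
Rounding up, n = 1384.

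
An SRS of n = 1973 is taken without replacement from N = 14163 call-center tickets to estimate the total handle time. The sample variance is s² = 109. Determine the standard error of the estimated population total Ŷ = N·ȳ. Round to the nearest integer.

Var(Ŷ) = N²·Var(ȳ) = N²·(1 − n/N)·s²/n.
f = 1973/14163 = 0.13930664; Var(ȳ) = 0.86069336·109/1973 = 0.047549709.
Var(Ŷ) = 14163² · 0.047549709 = 9.5380232 × 10^6.
SE(Ŷ) = √(9.5380232 × 10^6) = 3088.

3088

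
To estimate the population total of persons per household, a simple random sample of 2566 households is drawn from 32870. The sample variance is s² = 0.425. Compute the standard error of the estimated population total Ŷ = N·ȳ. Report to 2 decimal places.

406.18

Var(Ŷ) = N²·Var(ȳ) = N²·(1 − n/N)·s²/n.
f = 2566/32870 = 0.07806510; Var(ȳ) = 0.92193490·0.425/2566 = 1.5269771 × 10^-4.
Var(Ŷ) = 32870² · (1.5269771 × 10^-4) = 164980.24.
SE(Ŷ) = √(164980.24) = 406.18.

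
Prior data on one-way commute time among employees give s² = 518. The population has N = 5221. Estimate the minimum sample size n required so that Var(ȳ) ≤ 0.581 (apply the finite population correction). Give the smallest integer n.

Without fpc, n₀ = s²/D = 518/0.581 = 891.5663.
With fpc, (1 − n/N)·s²/n ≤ D requires n ≥ n₀/(1 + n₀/N) = 891.5663/(1 + 891.5663/5221) = 761.5243.
Rounding up, n = 762.

762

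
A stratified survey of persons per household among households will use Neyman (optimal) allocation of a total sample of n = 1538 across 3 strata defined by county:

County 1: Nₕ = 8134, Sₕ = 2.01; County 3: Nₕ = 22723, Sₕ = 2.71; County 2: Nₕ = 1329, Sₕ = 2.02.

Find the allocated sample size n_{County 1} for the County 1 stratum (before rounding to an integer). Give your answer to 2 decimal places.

Neyman allocation: nₕ = n·NₕSₕ / Σⱼ NⱼSⱼ.
Σ NⱼSⱼ = 8134·2.01 + 22723·2.71 + 1329·2.02 = 80613.25.
n_{County 1} = 1538·8134·2.01 / 80613.25 = 311.92.

311.92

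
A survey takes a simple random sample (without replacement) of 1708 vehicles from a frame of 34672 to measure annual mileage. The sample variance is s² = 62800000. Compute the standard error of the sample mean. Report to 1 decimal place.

187.0

Under SRS without replacement, Var(ȳ) = (1 − f)·s²/n with f = n/N = 1708/34672 = 0.04926165.
Var(ȳ) = (1 − 0.04926165)·62800000/1708 = 0.95073835·36768.15 = 34956.89.
SE(ȳ) = √(34956.89) = 187.0.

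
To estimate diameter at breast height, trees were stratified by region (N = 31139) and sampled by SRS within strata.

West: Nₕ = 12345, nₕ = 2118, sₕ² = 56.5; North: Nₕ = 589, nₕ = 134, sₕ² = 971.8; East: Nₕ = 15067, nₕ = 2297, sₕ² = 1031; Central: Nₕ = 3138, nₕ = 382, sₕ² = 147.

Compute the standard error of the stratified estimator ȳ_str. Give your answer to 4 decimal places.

Var(ȳ_str) = Σₕ Wₕ²(1 − fₕ)sₕ²/nₕ with Wₕ = Nₕ/N, N = 31139.
West: Wₕ = 0.39644818; term = 0.39644818²·(1 − 0.17156744)·56.5/2118 = 0.0034733818.
North: Wₕ = 0.01891519; term = 0.01891519²·(1 − 0.22750424)·971.8/134 = 0.0020044234.
East: Wₕ = 0.48386268; term = 0.48386268²·(1 − 0.15245238)·1031/2297 = 0.089064787.
Central: Wₕ = 0.10077395; term = 0.10077395²·(1 − 0.12173359)·147/382 = 0.0034322333.
Sum = 0.097974826.
SE = √(0.097974826) = 0.3130.

0.3130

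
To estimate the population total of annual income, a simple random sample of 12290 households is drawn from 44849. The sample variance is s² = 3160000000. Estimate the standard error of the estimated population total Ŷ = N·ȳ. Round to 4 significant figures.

1.938 × 10^7

Var(Ŷ) = N²·Var(ȳ) = N²·(1 − n/N)·s²/n.
f = 12290/44849 = 0.27403064; Var(ȳ) = 0.72596936·3160000000/12290 = 186660.96.
Var(Ŷ) = 44849² · 186660.96 = 3.7545598 × 10^14.
SE(Ŷ) = √(3.7545598 × 10^14) = 1.938 × 10^7.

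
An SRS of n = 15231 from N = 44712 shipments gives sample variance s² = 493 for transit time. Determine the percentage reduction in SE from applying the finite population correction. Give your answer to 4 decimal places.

f = n/N = 15231/44712 = 0.34064681.
SE_no-fpc = √(s²/n) = 0.17991164; SE_fpc = √((1−f)s²/n) = 0.14608927.
Ratio = √(1−f) = 0.81200566. Reduction = 100·(1 − 0.81200566) = 18.7994%.

18.7994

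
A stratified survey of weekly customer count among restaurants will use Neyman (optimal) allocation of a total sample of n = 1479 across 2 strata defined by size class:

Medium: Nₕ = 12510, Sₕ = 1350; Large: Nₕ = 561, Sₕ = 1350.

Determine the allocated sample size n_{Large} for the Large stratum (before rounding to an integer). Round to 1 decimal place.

63.5

Neyman allocation: nₕ = n·NₕSₕ / Σⱼ NⱼSⱼ.
Σ NⱼSⱼ = 12510·1350 + 561·1350 = 1.764585 × 10^7.
n_{Large} = 1479·561·1350 / (1.764585 × 10^7) = 63.5.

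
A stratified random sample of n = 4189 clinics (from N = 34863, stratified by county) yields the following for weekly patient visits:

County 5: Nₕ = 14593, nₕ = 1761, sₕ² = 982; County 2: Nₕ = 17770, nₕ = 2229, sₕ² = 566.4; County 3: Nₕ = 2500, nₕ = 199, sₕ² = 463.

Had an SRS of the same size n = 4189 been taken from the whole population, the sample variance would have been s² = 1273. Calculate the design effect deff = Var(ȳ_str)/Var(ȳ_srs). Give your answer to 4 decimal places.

0.5784

Var(ȳ_str) = Σ Wₕ²(1−fₕ)sₕ²/nₕ with Wₕ = Nₕ/34863:
  County 5: (14593/34863)²·(1−1761/14593)·982/1761 = 0.085913528
  County 2: (17770/34863)²·(1−2229/17770)·566.4/2229 = 0.057736447
  County 3: (2500/34863)²·(1−199/2500)·463/199 = 0.011011717
  → Var(ȳ_str) = 0.15466169.
Var(ȳ_srs) = (1 − 4189/34863)·1273/4189 = 0.26737679.
deff = 0.15466169 / 0.26737679 = 0.5784.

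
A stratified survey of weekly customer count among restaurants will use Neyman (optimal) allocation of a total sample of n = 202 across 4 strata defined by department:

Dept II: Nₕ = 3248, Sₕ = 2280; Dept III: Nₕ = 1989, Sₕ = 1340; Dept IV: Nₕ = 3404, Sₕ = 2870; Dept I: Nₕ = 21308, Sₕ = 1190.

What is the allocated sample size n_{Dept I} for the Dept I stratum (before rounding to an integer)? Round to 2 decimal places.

113.33

Neyman allocation: nₕ = n·NₕSₕ / Σⱼ NⱼSⱼ.
Σ NⱼSⱼ = 3248·2280 + 1989·1340 + 3404·2870 + 21308·1190 = 4.51967 × 10^7.
n_{Dept I} = 202·21308·1190 / (4.51967 × 10^7) = 113.33.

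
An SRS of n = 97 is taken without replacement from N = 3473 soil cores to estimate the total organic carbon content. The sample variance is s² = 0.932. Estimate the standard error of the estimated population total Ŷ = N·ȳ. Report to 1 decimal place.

335.6

Var(Ŷ) = N²·Var(ȳ) = N²·(1 − n/N)·s²/n.
f = 97/3473 = 0.02792974; Var(ȳ) = 0.97207026·0.932/97 = 0.0093398915.
Var(Ŷ) = 3473² · 0.0093398915 = 112655.24.
SE(Ŷ) = √(112655.24) = 335.6.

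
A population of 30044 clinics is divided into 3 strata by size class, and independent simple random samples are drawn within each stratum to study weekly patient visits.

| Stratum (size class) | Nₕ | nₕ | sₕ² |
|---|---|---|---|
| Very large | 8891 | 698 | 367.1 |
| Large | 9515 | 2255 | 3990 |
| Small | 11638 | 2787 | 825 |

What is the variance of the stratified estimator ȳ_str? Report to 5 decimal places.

Var(ȳ_str) = Σₕ Wₕ²(1 − fₕ)sₕ²/nₕ with Wₕ = Nₕ/N, N = 30044.
Very large: Wₕ = 0.29593263; term = 0.29593263²·(1 − 0.07850635)·367.1/698 = 0.042443093.
Large: Wₕ = 0.31670217; term = 0.31670217²·(1 − 0.23699422)·3990/2255 = 0.13541172.
Small: Wₕ = 0.38736520; term = 0.38736520²·(1 − 0.23947414)·825/2787 = 0.033780974.
Sum = 0.21163579.

0.21164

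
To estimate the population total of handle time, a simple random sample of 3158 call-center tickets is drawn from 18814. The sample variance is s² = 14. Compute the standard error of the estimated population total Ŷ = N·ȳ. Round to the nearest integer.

Var(Ŷ) = N²·Var(ȳ) = N²·(1 − n/N)·s²/n.
f = 3158/18814 = 0.16785373; Var(ȳ) = 0.83214627·14/3158 = 0.0036890588.
Var(Ŷ) = 18814² · 0.0036890588 = 1.3058036 × 10^6.
SE(Ŷ) = √(1.3058036 × 10^6) = 1143.

1143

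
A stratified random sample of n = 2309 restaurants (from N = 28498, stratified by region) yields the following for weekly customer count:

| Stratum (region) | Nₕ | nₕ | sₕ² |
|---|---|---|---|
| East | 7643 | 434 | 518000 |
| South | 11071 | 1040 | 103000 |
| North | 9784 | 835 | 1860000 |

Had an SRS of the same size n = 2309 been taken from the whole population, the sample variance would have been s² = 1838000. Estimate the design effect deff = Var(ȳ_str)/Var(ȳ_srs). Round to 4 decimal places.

Var(ȳ_str) = Σ Wₕ²(1−fₕ)sₕ²/nₕ with Wₕ = Nₕ/28498:
  East: (7643/28498)²·(1−434/7643)·518000/434 = 80.97485
  South: (11071/28498)²·(1−1040/11071)·103000/1040 = 13.542729
  North: (9784/28498)²·(1−835/9784)·1860000/835 = 240.15335
  → Var(ȳ_str) = 334.67093.
Var(ȳ_srs) = (1 − 2309/28498)·1838000/2309 = 731.51984.
deff = 334.67093 / 731.51984 = 0.4575.

0.4575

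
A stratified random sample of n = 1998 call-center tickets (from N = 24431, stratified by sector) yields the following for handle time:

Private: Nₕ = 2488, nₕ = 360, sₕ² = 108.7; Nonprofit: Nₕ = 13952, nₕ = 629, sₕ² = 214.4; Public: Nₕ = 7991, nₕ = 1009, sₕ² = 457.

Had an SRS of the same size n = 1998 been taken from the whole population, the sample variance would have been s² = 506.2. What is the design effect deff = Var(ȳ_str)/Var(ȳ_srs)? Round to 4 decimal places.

0.6498

Var(ȳ_str) = Σ Wₕ²(1−fₕ)sₕ²/nₕ with Wₕ = Nₕ/24431:
  Private: (2488/24431)²·(1−360/2488)·108.7/360 = 0.0026783452
  Nonprofit: (13952/24431)²·(1−629/13952)·214.4/629 = 0.10615248
  Public: (7991/24431)²·(1−1009/7991)·457/1009 = 0.042337335
  → Var(ȳ_str) = 0.15116816.
Var(ȳ_srs) = (1 − 1998/24431)·506.2/1998 = 0.23263378.
deff = 0.15116816 / 0.23263378 = 0.6498.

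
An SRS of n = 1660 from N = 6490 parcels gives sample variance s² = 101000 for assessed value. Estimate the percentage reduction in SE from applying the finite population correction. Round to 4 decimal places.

f = n/N = 1660/6490 = 0.25577812.
SE_no-fpc = √(s²/n) = 7.8002162; SE_fpc = √((1−f)s²/n) = 6.7291136.
Ratio = √(1−f) = 0.86268295. Reduction = 100·(1 − 0.86268295) = 13.7317%.

13.7317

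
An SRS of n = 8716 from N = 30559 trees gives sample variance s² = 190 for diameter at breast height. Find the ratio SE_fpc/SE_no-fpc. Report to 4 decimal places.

0.8454

f = n/N = 8716/30559 = 0.28521876.
SE_no-fpc = √(s²/n) = 0.14764481; SE_fpc = √((1−f)s²/n) = 0.12482592.
Ratio = √(1−f) = 0.84544736.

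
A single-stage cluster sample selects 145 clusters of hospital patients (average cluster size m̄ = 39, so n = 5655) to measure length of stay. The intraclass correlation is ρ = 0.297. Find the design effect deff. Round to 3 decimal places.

deff = 1 + (39 − 1)·0.297 = 1 + 11.286 = 12.286.

12.286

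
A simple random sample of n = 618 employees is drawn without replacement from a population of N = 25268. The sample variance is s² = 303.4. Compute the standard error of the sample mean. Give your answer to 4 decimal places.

Under SRS without replacement, Var(ȳ) = (1 − f)·s²/n with f = n/N = 618/25268 = 0.02445781.
Var(ȳ) = (1 − 0.02445781)·303.4/618 = 0.97554219·0.49093851 = 0.47893123.
SE(ȳ) = √(0.47893123) = 0.6920.

0.6920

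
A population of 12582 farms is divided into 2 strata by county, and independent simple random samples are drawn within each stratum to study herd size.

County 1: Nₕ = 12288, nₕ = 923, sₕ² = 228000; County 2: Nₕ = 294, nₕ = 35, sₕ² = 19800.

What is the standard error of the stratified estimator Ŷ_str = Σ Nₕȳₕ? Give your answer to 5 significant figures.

185850

Var(Ŷ_str) = Σₕ Nₕ²(1 − fₕ)sₕ²/nₕ.
County 1: 12288²·(1 − 923/12288)·228000/923 = 3.4497195 × 10^10.
County 2: 294²·(1 − 35/294)·19800/35 = 4.307688 × 10^7.
Sum = 3.4540272 × 10^10.
SE = √(3.4540272 × 10^10) = 185850.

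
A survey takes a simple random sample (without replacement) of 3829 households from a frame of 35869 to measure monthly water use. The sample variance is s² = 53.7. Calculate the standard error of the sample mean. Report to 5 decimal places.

0.11193

Under SRS without replacement, Var(ȳ) = (1 − f)·s²/n with f = n/N = 3829/35869 = 0.10674956.
Var(ȳ) = (1 − 0.10674956)·53.7/3829 = 0.89325044·0.014024549 = 0.012527435.
SE(ȳ) = √(0.012527435) = 0.11193.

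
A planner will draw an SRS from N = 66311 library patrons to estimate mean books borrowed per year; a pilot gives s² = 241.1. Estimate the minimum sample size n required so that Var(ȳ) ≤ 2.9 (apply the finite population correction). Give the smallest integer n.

84

Without fpc, n₀ = s²/D = 241.1/2.9 = 83.1379.
With fpc, (1 − n/N)·s²/n ≤ D requires n ≥ n₀/(1 + n₀/N) = 83.1379/(1 + 83.1379/66311) = 83.0338.
Rounding up, n = 84.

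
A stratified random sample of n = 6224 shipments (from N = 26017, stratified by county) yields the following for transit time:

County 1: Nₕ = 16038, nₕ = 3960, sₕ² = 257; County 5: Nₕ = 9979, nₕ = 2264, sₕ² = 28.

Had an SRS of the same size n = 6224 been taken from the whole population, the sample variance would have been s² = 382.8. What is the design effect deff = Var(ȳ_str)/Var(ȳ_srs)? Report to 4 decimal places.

Var(ȳ_str) = Σ Wₕ²(1−fₕ)sₕ²/nₕ with Wₕ = Nₕ/26017:
  County 1: (16038/26017)²·(1−3960/16038)·257/3960 = 0.01857243
  County 5: (9979/26017)²·(1−2264/9979)·28/2264 = 0.0014066632
  → Var(ȳ_str) = 0.019979093.
Var(ȳ_srs) = (1 − 6224/26017)·382.8/6224 = 0.046790399.
deff = 0.019979093 / 0.046790399 = 0.4270.

0.4270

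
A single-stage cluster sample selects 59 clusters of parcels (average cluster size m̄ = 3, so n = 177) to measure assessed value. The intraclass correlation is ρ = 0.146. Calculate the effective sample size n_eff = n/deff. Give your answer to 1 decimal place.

137.0

deff = 1 + (3 − 1)·0.146 = 1 + 0.292 = 1.292.
n_eff = 177 / 1.292 = 137.0.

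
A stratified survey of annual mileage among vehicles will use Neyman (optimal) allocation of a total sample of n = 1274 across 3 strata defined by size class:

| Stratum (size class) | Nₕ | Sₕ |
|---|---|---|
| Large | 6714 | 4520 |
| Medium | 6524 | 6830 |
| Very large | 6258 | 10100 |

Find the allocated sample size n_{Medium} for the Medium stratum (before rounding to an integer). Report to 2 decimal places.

411.03

Neyman allocation: nₕ = n·NₕSₕ / Σⱼ NⱼSⱼ.
Σ NⱼSⱼ = 6714·4520 + 6524·6830 + 6258·10100 = 1.38112 × 10^8.
n_{Medium} = 1274·6524·6830 / (1.38112 × 10^8) = 411.03.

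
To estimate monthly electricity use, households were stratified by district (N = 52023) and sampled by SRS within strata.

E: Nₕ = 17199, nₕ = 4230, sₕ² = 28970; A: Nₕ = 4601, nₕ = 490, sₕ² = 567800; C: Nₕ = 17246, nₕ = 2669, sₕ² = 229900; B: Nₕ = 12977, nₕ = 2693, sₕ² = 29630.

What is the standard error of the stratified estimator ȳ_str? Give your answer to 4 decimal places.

4.1481

Var(ȳ_str) = Σₕ Wₕ²(1 − fₕ)sₕ²/nₕ with Wₕ = Nₕ/N, N = 52023.
E: Wₕ = 0.33060377; term = 0.33060377²·(1 − 0.24594453)·28970/4230 = 0.56445202.
A: Wₕ = 0.08844165; term = 0.08844165²·(1 − 0.10649859)·567800/490 = 8.098568.
C: Wₕ = 0.33150722; term = 0.33150722²·(1 − 0.15476052)·229900/2669 = 8.0012188.
B: Wₕ = 0.24944736; term = 0.24944736²·(1 − 0.20752100)·29630/2693 = 0.5425514.
Sum = 17.20679.
SE = √(17.20679) = 4.1481.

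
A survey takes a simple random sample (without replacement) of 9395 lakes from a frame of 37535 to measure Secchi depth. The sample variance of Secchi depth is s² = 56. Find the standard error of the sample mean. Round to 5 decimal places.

Under SRS without replacement, Var(ȳ) = (1 − f)·s²/n with f = n/N = 9395/37535 = 0.25029972.
Var(ȳ) = (1 − 0.25029972)·56/9395 = 0.74970028·0.0059606173 = 0.0044686765.
SE(ȳ) = √(0.0044686765) = 0.06685.

0.06685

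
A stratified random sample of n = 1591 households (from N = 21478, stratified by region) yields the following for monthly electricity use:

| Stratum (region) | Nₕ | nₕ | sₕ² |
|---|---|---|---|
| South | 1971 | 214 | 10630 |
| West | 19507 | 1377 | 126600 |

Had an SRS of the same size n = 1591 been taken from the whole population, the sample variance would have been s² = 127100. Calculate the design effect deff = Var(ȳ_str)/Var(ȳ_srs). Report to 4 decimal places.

0.9579

Var(ȳ_str) = Σ Wₕ²(1−fₕ)sₕ²/nₕ with Wₕ = Nₕ/21478:
  South: (1971/21478)²·(1−214/1971)·10630/214 = 0.37289813
  West: (19507/21478)²·(1−1377/19507)·126600/1377 = 70.485596
  → Var(ȳ_str) = 70.858494.
Var(ȳ_srs) = (1 − 1591/21478)·127100/1591 = 73.96918.
deff = 70.858494 / 73.96918 = 0.9579.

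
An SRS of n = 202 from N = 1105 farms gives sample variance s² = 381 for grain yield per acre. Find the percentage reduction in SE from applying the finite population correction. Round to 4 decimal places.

f = n/N = 202/1105 = 0.18280543.
SE_no-fpc = √(s²/n) = 1.3733676; SE_fpc = √((1−f)s²/n) = 1.241508.
Ratio = √(1−f) = 0.90398815. Reduction = 100·(1 − 0.90398815) = 9.6012%.

9.6012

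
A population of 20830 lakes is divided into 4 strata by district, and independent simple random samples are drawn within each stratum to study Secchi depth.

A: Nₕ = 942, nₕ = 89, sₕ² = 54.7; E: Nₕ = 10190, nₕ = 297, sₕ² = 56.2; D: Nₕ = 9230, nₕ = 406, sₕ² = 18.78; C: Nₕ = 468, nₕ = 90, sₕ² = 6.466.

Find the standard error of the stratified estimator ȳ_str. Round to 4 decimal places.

0.2320

Var(ȳ_str) = Σₕ Wₕ²(1 − fₕ)sₕ²/nₕ with Wₕ = Nₕ/N, N = 20830.
A: Wₕ = 0.04522324; term = 0.04522324²·(1 − 0.09447983)·54.7/89 = 0.0011382003.
E: Wₕ = 0.48919827; term = 0.48919827²·(1 − 0.02914622)·56.2/297 = 0.04396464.
D: Wₕ = 0.44311090; term = 0.44311090²·(1 − 0.04398700)·18.78/406 = 0.0086827684.
C: Wₕ = 0.02246759; term = 0.02246759²·(1 − 0.19230769)·6.466/90 = 2.9292221 × 10^-5.
Sum = 0.053814901.
SE = √(0.053814901) = 0.2320.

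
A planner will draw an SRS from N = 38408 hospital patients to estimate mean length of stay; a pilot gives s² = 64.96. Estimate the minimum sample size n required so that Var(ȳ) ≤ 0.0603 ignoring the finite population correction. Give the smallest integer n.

Without fpc, n₀ = s²/D = 64.96/0.0603 = 1077.2803.
Rounding up, n = 1078.

1078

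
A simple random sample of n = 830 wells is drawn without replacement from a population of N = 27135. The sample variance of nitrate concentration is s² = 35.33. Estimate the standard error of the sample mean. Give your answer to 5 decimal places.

Under SRS without replacement, Var(ȳ) = (1 − f)·s²/n with f = n/N = 830/27135 = 0.03058780.
Var(ȳ) = (1 − 0.03058780)·35.33/830 = 0.96941220·0.042566265 = 0.041264257.
SE(ȳ) = √(0.041264257) = 0.20314.

0.20314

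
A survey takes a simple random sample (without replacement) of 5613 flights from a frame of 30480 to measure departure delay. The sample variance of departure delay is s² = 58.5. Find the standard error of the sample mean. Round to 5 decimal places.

Under SRS without replacement, Var(ȳ) = (1 − f)·s²/n with f = n/N = 5613/30480 = 0.18415354.
Var(ȳ) = (1 − 0.18415354)·58.5/5613 = 0.81584646·0.010422234 = 0.0085029428.
SE(ȳ) = √(0.0085029428) = 0.09221.

0.09221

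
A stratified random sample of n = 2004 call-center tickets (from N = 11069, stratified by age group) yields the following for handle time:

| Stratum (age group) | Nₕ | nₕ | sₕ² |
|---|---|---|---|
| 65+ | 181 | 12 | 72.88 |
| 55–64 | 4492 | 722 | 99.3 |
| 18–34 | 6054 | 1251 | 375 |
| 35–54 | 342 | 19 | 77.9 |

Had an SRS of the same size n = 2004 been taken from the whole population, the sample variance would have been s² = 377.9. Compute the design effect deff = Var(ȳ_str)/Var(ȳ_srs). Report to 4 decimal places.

0.6175

Var(ȳ_str) = Σ Wₕ²(1−fₕ)sₕ²/nₕ with Wₕ = Nₕ/11069:
  65+: (181/11069)²·(1−12/181)·72.88/12 = 0.0015162668
  55–64: (4492/11069)²·(1−722/4492)·99.3/722 = 0.019009749
  18–34: (6054/11069)²·(1−1251/6054)·375/1251 = 0.071139726
  35–54: (342/11069)²·(1−19/342)·77.9/19 = 0.0036965426
  → Var(ȳ_str) = 0.095362284.
Var(ȳ_srs) = (1 − 2004/11069)·377.9/2004 = 0.15443246.
deff = 0.095362284 / 0.15443246 = 0.6175.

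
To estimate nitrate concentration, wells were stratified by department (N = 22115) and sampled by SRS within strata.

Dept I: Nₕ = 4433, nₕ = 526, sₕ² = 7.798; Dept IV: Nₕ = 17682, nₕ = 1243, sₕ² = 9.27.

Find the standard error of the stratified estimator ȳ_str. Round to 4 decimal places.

0.0704

Var(ȳ_str) = Σₕ Wₕ²(1 − fₕ)sₕ²/nₕ with Wₕ = Nₕ/N, N = 22115.
Dept I: Wₕ = 0.20045218; term = 0.20045218²·(1 − 0.11865554)·7.798/526 = 5.2500657 × 10^-4.
Dept IV: Wₕ = 0.79954782; term = 0.79954782²·(1 − 0.07029748)·9.27/1243 = 0.0044324261.
Sum = 0.0049574327.
SE = √(0.0049574327) = 0.0704.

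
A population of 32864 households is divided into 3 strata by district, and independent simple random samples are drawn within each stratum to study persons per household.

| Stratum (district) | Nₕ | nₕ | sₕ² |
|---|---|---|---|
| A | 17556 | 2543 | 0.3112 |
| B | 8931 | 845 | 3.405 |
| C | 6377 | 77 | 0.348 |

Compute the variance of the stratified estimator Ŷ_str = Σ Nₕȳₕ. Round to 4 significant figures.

Var(Ŷ_str) = Σₕ Nₕ²(1 − fₕ)sₕ²/nₕ.
A: 17556²·(1 − 2543/17556)·0.3112/2543 = 32254.201.
B: 8931²·(1 − 845/8931)·3.405/845 = 291000.83.
C: 6377²·(1 − 77/6377)·0.348/77 = 181570.58.
Sum = 504825.61.

504800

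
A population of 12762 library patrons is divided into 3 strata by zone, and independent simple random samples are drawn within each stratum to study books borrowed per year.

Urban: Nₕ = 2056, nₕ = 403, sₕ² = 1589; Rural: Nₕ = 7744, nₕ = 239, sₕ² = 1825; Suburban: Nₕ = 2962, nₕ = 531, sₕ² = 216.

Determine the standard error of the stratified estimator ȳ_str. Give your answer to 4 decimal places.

Var(ȳ_str) = Σₕ Wₕ²(1 − fₕ)sₕ²/nₕ with Wₕ = Nₕ/N, N = 12762.
Urban: Wₕ = 0.16110328; term = 0.16110328²·(1 − 0.19601167)·1589/403 = 0.082276789.
Rural: Wₕ = 0.60680144; term = 0.60680144²·(1 − 0.03086260)·1825/239 = 2.7248558.
Suburban: Wₕ = 0.23209528; term = 0.23209528²·(1 − 0.17927076)·216/531 = 0.017984226.
Sum = 2.8251168.
SE = √(2.8251168) = 1.6808.

1.6808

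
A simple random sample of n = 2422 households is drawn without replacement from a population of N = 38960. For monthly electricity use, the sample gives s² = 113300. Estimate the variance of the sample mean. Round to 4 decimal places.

43.8714

Under SRS without replacement, Var(ȳ) = (1 − f)·s²/n with f = n/N = 2422/38960 = 0.06216632.
Var(ȳ) = (1 − 0.06216632)·113300/2422 = 0.93783368·46.779521 = 43.87141.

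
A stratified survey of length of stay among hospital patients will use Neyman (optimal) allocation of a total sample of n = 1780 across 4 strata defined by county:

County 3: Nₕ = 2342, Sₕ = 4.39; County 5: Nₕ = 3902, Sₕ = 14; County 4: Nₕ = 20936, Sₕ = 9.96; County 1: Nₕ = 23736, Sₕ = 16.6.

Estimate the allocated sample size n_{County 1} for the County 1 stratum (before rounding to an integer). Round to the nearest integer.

Neyman allocation: nₕ = n·NₕSₕ / Σⱼ NⱼSⱼ.
Σ NⱼSⱼ = 2342·4.39 + 3902·14 + 20936·9.96 + 23736·16.6 = 667449.54.
n_{County 1} = 1780·23736·16.6 / 667449.54 = 1051.

1051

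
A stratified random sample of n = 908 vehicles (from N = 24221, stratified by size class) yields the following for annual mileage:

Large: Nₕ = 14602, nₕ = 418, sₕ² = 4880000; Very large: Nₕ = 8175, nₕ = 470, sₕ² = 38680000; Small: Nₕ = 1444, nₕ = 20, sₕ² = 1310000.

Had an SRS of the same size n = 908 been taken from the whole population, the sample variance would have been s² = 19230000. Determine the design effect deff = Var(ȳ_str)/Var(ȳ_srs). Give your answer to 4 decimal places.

0.6469

Var(ȳ_str) = Σ Wₕ²(1−fₕ)sₕ²/nₕ with Wₕ = Nₕ/24221:
  Large: (14602/24221)²·(1−418/14602)·4880000/418 = 4121.6439
  Very large: (8175/24221)²·(1−470/8175)·38680000/470 = 8836.1865
  Small: (1444/24221)²·(1−20/1444)·1310000/20 = 229.58015
  → Var(ȳ_str) = 13187.411.
Var(ȳ_srs) = (1 − 908/24221)·19230000/908 = 20384.475.
deff = 13187.411 / 20384.475 = 0.6469.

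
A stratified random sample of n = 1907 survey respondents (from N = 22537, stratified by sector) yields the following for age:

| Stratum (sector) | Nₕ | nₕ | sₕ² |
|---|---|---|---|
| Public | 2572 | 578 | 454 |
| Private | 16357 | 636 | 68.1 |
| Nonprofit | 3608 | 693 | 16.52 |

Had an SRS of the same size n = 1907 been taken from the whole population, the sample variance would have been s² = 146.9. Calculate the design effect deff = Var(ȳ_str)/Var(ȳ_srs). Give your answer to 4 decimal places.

0.8883

Var(ȳ_str) = Σ Wₕ²(1−fₕ)sₕ²/nₕ with Wₕ = Nₕ/22537:
  Public: (2572/22537)²·(1−578/2572)·454/578 = 0.0079310726
  Private: (16357/22537)²·(1−636/16357)·68.1/636 = 0.054210275
  Nonprofit: (3608/22537)²·(1−693/3608)·16.52/693 = 4.9361652 × 10^-4
  → Var(ȳ_str) = 0.062634964.
Var(ȳ_srs) = (1 − 1907/22537)·146.9/1907 = 0.070513817.
deff = 0.062634964 / 0.070513817 = 0.8883.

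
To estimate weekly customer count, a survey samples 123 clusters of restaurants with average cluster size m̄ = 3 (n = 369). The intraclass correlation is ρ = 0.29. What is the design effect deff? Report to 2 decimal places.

deff = 1 + (3 − 1)·0.29 = 1 + 0.58 = 1.58.

1.58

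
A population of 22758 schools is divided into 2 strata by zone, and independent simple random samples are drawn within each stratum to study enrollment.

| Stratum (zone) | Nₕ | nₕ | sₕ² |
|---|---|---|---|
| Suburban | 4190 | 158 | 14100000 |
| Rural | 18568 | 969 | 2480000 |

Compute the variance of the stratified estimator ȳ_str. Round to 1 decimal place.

Var(ȳ_str) = Σₕ Wₕ²(1 − fₕ)sₕ²/nₕ with Wₕ = Nₕ/N, N = 22758.
Suburban: Wₕ = 0.18411108; term = 0.18411108²·(1 − 0.03770883)·14100000/158 = 2910.9074.
Rural: Wₕ = 0.81588892; term = 0.81588892²·(1 − 0.05218656)·2480000/969 = 1614.778.
Sum = 4525.6854.

4525.7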